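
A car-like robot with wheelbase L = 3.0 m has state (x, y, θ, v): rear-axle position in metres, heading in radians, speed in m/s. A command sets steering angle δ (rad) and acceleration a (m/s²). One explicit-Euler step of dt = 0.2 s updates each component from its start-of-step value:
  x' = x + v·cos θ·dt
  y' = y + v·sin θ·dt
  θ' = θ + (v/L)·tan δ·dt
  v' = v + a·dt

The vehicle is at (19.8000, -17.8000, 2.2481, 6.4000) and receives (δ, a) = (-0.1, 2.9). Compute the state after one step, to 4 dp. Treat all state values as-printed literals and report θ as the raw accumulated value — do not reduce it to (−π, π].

(18.9978, -16.8025, 2.2053, 6.9800)

x' = 19.8000 + 6.4000·cos(2.2481)·0.2 = 18.9978
y' = -17.8000 + 6.4000·sin(2.2481)·0.2 = -16.8025
θ' = 2.2481 + (6.4000/3.0)·tan(-0.1)·0.2 = 2.2053
v' = 6.4000 + 2.9000·0.2 = 6.9800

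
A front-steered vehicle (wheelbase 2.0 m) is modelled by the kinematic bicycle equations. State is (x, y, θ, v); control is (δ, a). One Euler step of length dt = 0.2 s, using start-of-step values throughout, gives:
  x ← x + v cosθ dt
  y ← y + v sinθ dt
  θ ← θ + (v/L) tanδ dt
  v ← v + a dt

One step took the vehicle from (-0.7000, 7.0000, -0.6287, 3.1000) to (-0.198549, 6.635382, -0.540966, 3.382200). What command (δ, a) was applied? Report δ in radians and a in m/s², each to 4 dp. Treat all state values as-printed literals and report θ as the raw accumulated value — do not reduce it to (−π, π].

δ = 0.2758, a = 1.4110

a = (v'−v)/dt = (0.282200)/0.2 = 1.4110
Δθ = θ'−θ = 0.087734;  (v·dt/L) = 3.1000·0.2/2.0 = 0.310000
tan δ = Δθ·L/(v·dt) = 0.283013  →  δ = 0.2758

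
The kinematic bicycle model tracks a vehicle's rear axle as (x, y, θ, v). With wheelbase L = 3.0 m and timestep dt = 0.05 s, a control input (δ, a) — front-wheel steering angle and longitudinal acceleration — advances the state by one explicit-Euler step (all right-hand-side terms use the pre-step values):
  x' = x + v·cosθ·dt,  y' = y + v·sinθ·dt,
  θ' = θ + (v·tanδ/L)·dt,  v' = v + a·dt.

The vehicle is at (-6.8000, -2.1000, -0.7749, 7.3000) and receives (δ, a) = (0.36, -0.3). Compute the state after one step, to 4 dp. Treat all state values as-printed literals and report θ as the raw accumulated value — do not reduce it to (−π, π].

(-6.5392, -2.3554, -0.7291, 7.2850)

x' = -6.8000 + 7.3000·cos(-0.7749)·0.05 = -6.5392
y' = -2.1000 + 7.3000·sin(-0.7749)·0.05 = -2.3554
θ' = -0.7749 + (7.3000/3.0)·tan(0.36)·0.05 = -0.7291
v' = 7.3000 − 0.3000·0.05 = 7.2850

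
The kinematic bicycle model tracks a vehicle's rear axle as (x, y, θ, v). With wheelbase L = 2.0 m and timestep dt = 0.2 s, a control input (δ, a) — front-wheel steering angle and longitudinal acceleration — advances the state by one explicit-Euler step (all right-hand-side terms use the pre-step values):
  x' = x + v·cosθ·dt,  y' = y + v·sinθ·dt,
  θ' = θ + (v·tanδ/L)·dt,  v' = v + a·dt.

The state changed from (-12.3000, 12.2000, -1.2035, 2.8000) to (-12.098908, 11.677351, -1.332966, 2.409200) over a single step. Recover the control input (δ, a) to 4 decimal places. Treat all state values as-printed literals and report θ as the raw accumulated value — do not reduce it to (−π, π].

a = (v'−v)/dt = (-0.390800)/0.2 = -1.9540
Δθ = θ'−θ = -0.129466;  (v·dt/L) = 2.8000·0.2/2.0 = 0.280000
tan δ = Δθ·L/(v·dt) = -0.462379  →  δ = -0.4331

δ = -0.4331, a = -1.9540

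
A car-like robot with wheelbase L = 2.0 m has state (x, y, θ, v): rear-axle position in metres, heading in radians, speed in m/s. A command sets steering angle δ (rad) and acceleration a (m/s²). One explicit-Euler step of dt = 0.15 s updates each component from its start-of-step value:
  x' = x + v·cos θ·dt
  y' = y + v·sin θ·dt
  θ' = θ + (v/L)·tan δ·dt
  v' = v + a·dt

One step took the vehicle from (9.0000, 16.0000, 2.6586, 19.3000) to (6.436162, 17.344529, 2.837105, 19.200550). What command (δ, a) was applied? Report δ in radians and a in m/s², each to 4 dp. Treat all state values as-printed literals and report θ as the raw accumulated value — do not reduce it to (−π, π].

δ = 0.1227, a = -0.6630

a = (v'−v)/dt = (-0.099450)/0.15 = -0.6630
Δθ = θ'−θ = 0.178505;  (v·dt/L) = 19.3000·0.15/2.0 = 1.447500
tan δ = Δθ·L/(v·dt) = 0.123320  →  δ = 0.1227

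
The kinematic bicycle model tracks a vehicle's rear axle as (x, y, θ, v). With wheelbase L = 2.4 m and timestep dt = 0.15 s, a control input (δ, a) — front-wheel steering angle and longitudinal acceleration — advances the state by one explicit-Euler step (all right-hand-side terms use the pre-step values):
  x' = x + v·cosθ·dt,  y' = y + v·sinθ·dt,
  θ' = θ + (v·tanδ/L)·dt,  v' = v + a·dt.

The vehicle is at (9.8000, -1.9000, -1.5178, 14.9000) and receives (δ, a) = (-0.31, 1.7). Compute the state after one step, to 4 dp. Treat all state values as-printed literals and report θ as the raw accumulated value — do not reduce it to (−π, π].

x' = 9.8000 + 14.9000·cos(-1.5178)·0.15 = 9.9184
y' = -1.9000 + 14.9000·sin(-1.5178)·0.15 = -4.1319
θ' = -1.5178 + (14.9000/2.4)·tan(-0.31)·0.15 = -1.8161
v' = 14.9000 + 1.7000·0.15 = 15.1550

(9.9184, -4.1319, -1.8161, 15.1550)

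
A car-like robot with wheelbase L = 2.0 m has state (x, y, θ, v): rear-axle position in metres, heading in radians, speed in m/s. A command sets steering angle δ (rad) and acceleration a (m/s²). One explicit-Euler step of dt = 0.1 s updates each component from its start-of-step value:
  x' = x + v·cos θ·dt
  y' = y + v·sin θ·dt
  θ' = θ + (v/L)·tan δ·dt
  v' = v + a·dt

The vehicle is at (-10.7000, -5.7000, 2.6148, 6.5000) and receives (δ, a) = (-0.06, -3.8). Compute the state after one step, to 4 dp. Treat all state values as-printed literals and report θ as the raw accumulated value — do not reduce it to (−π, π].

(-11.2619, -5.3732, 2.5953, 6.1200)

x' = -10.7000 + 6.5000·cos(2.6148)·0.1 = -11.2619
y' = -5.7000 + 6.5000·sin(2.6148)·0.1 = -5.3732
θ' = 2.6148 + (6.5000/2.0)·tan(-0.06)·0.1 = 2.5953
v' = 6.5000 − 3.8000·0.1 = 6.1200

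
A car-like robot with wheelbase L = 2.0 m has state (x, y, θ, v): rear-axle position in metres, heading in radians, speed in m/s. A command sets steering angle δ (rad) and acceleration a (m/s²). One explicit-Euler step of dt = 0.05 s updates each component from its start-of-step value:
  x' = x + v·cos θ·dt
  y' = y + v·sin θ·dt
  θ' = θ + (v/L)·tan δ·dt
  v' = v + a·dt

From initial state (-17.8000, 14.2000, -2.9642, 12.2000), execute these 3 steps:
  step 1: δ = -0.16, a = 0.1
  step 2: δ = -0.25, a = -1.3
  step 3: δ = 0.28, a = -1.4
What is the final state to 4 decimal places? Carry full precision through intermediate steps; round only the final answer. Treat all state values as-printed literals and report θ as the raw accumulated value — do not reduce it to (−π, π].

(-19.6119, 13.9839, -3.0041, 12.0700)

after step 1 (δ=-0.16, a=0.1): (-18.400427, 14.092357, -3.013421, 12.205000)
after step 2 (δ=-0.25, a=-1.3): (-19.005672, 14.014354, -3.091332, 12.140000)
after step 3 (δ=0.28, a=-1.4): (-19.611905, 13.983859, -3.004059, 12.070000)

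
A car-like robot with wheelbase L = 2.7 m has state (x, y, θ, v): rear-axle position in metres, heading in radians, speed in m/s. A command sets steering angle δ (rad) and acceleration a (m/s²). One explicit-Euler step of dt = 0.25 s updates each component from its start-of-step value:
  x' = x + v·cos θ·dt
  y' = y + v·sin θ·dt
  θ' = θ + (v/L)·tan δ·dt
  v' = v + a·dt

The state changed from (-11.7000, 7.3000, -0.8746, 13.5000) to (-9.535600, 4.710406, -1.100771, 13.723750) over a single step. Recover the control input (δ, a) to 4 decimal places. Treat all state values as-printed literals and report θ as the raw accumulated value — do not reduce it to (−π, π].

a = (v'−v)/dt = (0.223750)/0.25 = 0.8950
Δθ = θ'−θ = -0.226171;  (v·dt/L) = 13.5000·0.25/2.7 = 1.250000
tan δ = Δθ·L/(v·dt) = -0.180937  →  δ = -0.1790

δ = -0.1790, a = 0.8950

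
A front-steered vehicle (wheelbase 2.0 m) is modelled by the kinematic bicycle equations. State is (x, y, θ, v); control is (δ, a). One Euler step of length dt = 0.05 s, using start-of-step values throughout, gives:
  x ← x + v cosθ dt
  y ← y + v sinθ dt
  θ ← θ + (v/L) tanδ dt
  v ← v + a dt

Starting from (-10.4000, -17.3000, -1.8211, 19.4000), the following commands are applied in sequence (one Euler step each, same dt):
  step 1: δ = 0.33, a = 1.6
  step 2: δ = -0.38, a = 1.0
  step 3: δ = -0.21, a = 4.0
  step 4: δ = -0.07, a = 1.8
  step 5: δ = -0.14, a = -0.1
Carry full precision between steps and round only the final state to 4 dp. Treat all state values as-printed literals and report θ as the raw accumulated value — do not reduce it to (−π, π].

after step 1 (δ=0.33, a=1.6): (-10.640267, -18.239772, -1.654975, 19.480000)
after step 2 (δ=-0.38, a=1.0): (-10.722161, -19.210323, -1.849489, 19.530000)
after step 3 (δ=-0.21, a=4.0): (-10.990795, -20.149146, -1.953556, 19.730000)
after step 4 (δ=-0.07, a=1.8): (-11.359236, -21.064260, -1.988140, 19.820000)
after step 5 (δ=-0.14, a=-0.1): (-11.760921, -21.970201, -2.057967, 19.815000)

(-11.7609, -21.9702, -2.0580, 19.8150)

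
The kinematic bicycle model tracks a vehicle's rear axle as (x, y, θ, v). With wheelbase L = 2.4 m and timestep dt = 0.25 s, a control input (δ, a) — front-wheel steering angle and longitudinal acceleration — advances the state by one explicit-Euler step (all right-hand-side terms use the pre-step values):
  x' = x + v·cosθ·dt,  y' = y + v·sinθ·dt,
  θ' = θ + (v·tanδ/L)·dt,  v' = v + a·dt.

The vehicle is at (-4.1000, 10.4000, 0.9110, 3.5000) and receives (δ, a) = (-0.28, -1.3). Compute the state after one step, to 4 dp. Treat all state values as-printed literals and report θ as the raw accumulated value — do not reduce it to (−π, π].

x' = -4.1000 + 3.5000·cos(0.9110)·0.25 = -3.5637
y' = 10.4000 + 3.5000·sin(0.9110)·0.25 = 11.0914
θ' = 0.9110 + (3.5000/2.4)·tan(-0.28)·0.25 = 0.8062
v' = 3.5000 − 1.3000·0.25 = 3.1750

(-3.5637, 11.0914, 0.8062, 3.1750)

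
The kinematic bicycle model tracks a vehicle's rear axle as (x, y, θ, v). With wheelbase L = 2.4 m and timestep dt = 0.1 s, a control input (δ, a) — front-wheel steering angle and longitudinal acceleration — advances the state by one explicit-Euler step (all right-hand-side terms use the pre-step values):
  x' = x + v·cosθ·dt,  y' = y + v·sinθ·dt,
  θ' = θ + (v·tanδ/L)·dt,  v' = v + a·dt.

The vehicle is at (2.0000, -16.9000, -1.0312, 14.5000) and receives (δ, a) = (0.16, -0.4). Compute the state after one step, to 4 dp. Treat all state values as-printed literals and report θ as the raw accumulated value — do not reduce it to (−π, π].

(2.7450, -18.1440, -0.9337, 14.4600)

x' = 2.0000 + 14.5000·cos(-1.0312)·0.1 = 2.7450
y' = -16.9000 + 14.5000·sin(-1.0312)·0.1 = -18.1440
θ' = -1.0312 + (14.5000/2.4)·tan(0.16)·0.1 = -0.9337
v' = 14.5000 − 0.4000·0.1 = 14.4600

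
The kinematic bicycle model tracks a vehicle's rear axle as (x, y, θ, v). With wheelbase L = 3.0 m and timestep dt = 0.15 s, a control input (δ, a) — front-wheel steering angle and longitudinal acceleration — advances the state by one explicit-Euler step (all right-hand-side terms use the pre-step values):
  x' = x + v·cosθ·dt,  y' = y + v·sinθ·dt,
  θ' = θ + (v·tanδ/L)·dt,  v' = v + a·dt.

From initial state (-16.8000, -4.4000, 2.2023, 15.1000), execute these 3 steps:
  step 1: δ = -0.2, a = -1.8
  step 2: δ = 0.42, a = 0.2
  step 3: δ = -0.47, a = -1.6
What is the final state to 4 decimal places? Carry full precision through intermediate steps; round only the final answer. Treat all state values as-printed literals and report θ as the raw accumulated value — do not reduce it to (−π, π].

(-20.7752, 0.9404, 2.0030, 14.6200)

after step 1 (δ=-0.2, a=-1.8): (-18.137163, -2.571826, 2.049254, 14.830000)
after step 2 (δ=0.42, a=0.2): (-19.161347, -0.597124, 2.380387, 14.860000)
after step 3 (δ=-0.47, a=-1.6): (-20.775154, 0.940428, 2.002969, 14.620000)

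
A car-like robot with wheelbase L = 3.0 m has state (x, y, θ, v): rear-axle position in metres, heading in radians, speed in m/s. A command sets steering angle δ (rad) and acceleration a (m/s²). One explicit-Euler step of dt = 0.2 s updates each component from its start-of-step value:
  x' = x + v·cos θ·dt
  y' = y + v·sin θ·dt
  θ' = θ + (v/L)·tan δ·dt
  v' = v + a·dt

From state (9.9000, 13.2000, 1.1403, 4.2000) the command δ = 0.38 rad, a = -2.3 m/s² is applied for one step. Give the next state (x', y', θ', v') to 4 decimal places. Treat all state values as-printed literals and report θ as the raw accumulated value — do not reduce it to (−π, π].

x' = 9.9000 + 4.2000·cos(1.1403)·0.2 = 10.2506
y' = 13.2000 + 4.2000·sin(1.1403)·0.2 = 13.9634
θ' = 1.1403 + (4.2000/3.0)·tan(0.38)·0.2 = 1.2521
v' = 4.2000 − 2.3000·0.2 = 3.7400

(10.2506, 13.9634, 1.2521, 3.7400)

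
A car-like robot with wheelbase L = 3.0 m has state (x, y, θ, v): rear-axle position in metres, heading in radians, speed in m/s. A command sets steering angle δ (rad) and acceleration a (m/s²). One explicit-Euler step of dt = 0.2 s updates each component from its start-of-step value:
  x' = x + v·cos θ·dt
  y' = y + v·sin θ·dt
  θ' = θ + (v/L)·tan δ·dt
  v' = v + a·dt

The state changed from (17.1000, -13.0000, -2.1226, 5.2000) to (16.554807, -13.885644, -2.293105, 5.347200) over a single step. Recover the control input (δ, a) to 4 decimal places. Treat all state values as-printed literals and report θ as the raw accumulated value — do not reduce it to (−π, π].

a = (v'−v)/dt = (0.147200)/0.2 = 0.7360
Δθ = θ'−θ = -0.170505;  (v·dt/L) = 5.2000·0.2/3.0 = 0.346667
tan δ = Δθ·L/(v·dt) = -0.491841  →  δ = -0.4571

δ = -0.4571, a = 0.7360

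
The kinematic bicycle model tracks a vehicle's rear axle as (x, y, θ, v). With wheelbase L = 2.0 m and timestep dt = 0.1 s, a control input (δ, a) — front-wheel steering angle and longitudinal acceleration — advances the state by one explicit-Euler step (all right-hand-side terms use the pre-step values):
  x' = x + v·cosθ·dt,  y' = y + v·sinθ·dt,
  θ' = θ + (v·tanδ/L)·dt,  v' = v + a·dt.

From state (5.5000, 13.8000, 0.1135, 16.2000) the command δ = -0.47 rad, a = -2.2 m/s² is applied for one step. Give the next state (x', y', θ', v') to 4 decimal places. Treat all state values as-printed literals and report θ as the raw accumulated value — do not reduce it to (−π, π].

x' = 5.5000 + 16.2000·cos(0.1135)·0.1 = 7.1096
y' = 13.8000 + 16.2000·sin(0.1135)·0.1 = 13.9835
θ' = 0.1135 + (16.2000/2.0)·tan(-0.47)·0.1 = -0.2980
v' = 16.2000 − 2.2000·0.1 = 15.9800

(7.1096, 13.9835, -0.2980, 15.9800)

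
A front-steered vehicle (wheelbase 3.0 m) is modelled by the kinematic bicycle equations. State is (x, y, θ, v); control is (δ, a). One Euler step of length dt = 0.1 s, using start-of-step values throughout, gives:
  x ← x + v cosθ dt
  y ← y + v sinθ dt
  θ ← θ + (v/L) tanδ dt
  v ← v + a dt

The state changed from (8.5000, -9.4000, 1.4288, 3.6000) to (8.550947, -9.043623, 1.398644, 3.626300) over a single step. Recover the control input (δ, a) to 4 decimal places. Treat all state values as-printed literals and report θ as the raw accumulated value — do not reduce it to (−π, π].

δ = -0.2462, a = 0.2630

a = (v'−v)/dt = (0.026300)/0.1 = 0.2630
Δθ = θ'−θ = -0.030156;  (v·dt/L) = 3.6000·0.1/3.0 = 0.120000
tan δ = Δθ·L/(v·dt) = -0.251300  →  δ = -0.2462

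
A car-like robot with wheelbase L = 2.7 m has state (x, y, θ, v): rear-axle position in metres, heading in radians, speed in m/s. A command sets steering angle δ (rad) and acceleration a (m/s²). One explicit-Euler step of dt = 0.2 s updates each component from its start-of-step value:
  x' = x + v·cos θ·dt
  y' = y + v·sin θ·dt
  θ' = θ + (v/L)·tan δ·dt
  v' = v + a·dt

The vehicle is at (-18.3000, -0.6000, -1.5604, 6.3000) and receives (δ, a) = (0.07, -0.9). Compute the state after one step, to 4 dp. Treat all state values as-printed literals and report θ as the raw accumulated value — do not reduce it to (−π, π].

(-18.2869, -1.8599, -1.5277, 6.1200)

x' = -18.3000 + 6.3000·cos(-1.5604)·0.2 = -18.2869
y' = -0.6000 + 6.3000·sin(-1.5604)·0.2 = -1.8599
θ' = -1.5604 + (6.3000/2.7)·tan(0.07)·0.2 = -1.5277
v' = 6.3000 − 0.9000·0.2 = 6.1200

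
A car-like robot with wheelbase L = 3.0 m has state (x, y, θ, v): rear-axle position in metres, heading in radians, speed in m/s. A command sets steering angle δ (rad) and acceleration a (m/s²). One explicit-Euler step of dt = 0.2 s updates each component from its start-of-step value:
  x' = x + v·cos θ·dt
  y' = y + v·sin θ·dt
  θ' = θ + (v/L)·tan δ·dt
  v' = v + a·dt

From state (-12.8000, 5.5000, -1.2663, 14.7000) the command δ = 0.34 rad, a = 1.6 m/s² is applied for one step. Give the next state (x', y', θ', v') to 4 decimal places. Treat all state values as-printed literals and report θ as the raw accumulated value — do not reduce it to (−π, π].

x' = -12.8000 + 14.7000·cos(-1.2663)·0.2 = -11.9186
y' = 5.5000 + 14.7000·sin(-1.2663)·0.2 = 2.6952
θ' = -1.2663 + (14.7000/3.0)·tan(0.34)·0.2 = -0.9196
v' = 14.7000 + 1.6000·0.2 = 15.0200

(-11.9186, 2.6952, -0.9196, 15.0200)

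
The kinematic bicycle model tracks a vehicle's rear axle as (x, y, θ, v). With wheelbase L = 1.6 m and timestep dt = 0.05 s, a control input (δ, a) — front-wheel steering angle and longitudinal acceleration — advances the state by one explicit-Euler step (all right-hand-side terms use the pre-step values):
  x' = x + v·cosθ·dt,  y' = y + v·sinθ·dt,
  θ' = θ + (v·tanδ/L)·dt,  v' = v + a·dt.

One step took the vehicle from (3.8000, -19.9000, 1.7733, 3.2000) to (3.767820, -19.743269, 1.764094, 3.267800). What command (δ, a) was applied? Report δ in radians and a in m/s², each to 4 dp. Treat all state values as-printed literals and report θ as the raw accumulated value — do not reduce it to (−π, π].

a = (v'−v)/dt = (0.067800)/0.05 = 1.3560
Δθ = θ'−θ = -0.009206;  (v·dt/L) = 3.2000·0.05/1.6 = 0.100000
tan δ = Δθ·L/(v·dt) = -0.092060  →  δ = -0.0918

δ = -0.0918, a = 1.3560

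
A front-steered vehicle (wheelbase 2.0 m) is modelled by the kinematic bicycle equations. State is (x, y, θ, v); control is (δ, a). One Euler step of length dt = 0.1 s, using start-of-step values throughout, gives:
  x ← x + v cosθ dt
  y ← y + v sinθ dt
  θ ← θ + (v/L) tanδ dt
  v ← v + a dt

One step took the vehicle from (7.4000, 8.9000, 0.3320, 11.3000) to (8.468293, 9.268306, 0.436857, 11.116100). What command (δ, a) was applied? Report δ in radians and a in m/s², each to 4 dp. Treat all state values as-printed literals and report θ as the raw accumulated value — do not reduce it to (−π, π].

a = (v'−v)/dt = (-0.183900)/0.1 = -1.8390
Δθ = θ'−θ = 0.104857;  (v·dt/L) = 11.3000·0.1/2.0 = 0.565000
tan δ = Δθ·L/(v·dt) = 0.185588  →  δ = 0.1835

δ = 0.1835, a = -1.8390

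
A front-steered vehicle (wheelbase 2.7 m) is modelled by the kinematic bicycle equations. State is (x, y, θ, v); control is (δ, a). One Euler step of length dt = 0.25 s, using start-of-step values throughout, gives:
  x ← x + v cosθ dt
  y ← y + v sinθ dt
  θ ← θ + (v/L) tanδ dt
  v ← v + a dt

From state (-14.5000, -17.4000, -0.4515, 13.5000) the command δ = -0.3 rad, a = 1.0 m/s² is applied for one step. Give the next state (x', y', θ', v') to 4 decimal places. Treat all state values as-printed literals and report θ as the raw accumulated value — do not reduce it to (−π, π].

x' = -14.5000 + 13.5000·cos(-0.4515)·0.25 = -11.4632
y' = -17.4000 + 13.5000·sin(-0.4515)·0.25 = -18.8726
θ' = -0.4515 + (13.5000/2.7)·tan(-0.3)·0.25 = -0.8382
v' = 13.5000 + 1.0000·0.25 = 13.7500

(-11.4632, -18.8726, -0.8382, 13.7500)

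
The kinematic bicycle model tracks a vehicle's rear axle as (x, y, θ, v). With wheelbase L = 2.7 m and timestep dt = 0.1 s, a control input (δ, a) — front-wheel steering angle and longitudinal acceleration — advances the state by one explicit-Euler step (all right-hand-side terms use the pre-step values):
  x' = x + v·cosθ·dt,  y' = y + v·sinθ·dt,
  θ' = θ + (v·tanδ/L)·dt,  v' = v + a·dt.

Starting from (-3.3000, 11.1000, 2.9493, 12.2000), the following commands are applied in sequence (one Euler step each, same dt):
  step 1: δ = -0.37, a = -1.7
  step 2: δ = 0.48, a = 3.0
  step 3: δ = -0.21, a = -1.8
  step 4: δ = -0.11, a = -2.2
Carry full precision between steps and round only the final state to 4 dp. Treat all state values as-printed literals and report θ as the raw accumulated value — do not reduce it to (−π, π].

after step 1 (δ=-0.37, a=-1.7): (-4.497514, 11.333154, 2.774043, 12.030000)
after step 2 (δ=0.48, a=3.0): (-5.620166, 11.765427, 3.006004, 12.330000)
after step 3 (δ=-0.21, a=-1.8): (-6.841850, 11.932096, 2.908669, 12.150000)
after step 4 (δ=-0.11, a=-2.2): (-8.024040, 12.212546, 2.858969, 11.930000)

(-8.0240, 12.2125, 2.8590, 11.9300)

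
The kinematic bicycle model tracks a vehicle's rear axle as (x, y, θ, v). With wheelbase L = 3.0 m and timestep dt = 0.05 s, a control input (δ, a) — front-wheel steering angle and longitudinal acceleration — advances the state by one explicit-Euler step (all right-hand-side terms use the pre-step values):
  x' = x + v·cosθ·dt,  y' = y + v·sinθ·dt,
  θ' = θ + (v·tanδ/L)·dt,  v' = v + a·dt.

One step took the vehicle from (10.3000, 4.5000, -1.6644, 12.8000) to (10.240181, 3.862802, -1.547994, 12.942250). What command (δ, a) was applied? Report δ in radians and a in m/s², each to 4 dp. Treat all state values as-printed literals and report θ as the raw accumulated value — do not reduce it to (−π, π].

a = (v'−v)/dt = (0.142250)/0.05 = 2.8450
Δθ = θ'−θ = 0.116406;  (v·dt/L) = 12.8000·0.05/3.0 = 0.213333
tan δ = Δθ·L/(v·dt) = 0.545653  →  δ = 0.4995

δ = 0.4995, a = 2.8450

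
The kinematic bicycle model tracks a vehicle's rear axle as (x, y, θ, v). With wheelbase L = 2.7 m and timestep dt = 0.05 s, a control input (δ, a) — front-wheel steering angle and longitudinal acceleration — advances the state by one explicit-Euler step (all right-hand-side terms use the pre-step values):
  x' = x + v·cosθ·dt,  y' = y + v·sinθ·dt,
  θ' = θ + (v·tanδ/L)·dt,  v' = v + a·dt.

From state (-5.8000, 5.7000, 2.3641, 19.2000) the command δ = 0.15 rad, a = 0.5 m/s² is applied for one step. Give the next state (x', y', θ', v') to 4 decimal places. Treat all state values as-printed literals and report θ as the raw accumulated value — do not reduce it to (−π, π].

(-6.4842, 6.3734, 2.4178, 19.2250)

x' = -5.8000 + 19.2000·cos(2.3641)·0.05 = -6.4842
y' = 5.7000 + 19.2000·sin(2.3641)·0.05 = 6.3734
θ' = 2.3641 + (19.2000/2.7)·tan(0.15)·0.05 = 2.4178
v' = 19.2000 + 0.5000·0.05 = 19.2250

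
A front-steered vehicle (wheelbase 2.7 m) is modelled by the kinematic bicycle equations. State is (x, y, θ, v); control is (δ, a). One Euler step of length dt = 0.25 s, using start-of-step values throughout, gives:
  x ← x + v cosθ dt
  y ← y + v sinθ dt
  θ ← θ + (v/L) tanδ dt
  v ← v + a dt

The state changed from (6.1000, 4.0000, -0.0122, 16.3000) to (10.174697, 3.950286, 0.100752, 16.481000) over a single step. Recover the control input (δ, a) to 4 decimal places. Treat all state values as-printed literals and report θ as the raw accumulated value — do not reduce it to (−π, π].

a = (v'−v)/dt = (0.181000)/0.25 = 0.7240
Δθ = θ'−θ = 0.112952;  (v·dt/L) = 16.3000·0.25/2.7 = 1.509259
tan δ = Δθ·L/(v·dt) = 0.074839  →  δ = 0.0747

δ = 0.0747, a = 0.7240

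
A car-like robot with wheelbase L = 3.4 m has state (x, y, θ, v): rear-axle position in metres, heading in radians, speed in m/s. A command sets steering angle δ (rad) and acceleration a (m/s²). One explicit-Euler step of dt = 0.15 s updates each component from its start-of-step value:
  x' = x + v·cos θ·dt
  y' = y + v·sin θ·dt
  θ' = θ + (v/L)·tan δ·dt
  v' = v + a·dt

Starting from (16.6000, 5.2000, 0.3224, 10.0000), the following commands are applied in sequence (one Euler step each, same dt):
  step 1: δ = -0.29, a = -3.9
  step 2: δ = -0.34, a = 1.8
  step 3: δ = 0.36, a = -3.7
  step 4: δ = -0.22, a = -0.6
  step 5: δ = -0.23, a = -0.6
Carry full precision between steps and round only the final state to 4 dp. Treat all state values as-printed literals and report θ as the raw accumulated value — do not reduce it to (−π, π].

after step 1 (δ=-0.29, a=-3.9): (18.022717, 5.675266, 0.190747, 9.415000)
after step 2 (δ=-0.34, a=1.8): (19.409352, 5.943018, 0.043816, 9.685000)
after step 3 (δ=0.36, a=-3.7): (20.860708, 6.006652, 0.204646, 9.130000)
after step 4 (δ=-0.22, a=-0.6): (22.201631, 6.284962, 0.114573, 9.040000)
after step 5 (δ=-0.23, a=-0.6): (23.548740, 6.439983, 0.021191, 8.950000)

(23.5487, 6.4400, 0.0212, 8.9500)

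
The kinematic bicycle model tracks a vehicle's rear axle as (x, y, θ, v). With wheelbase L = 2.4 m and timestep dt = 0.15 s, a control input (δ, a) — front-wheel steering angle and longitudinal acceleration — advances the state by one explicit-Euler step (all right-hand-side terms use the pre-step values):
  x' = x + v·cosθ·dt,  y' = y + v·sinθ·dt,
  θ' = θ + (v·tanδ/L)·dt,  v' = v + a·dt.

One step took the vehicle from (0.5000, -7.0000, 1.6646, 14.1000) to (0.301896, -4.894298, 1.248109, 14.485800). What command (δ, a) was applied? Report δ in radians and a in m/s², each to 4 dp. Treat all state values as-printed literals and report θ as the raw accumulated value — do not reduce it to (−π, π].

a = (v'−v)/dt = (0.385800)/0.15 = 2.5720
Δθ = θ'−θ = -0.416491;  (v·dt/L) = 14.1000·0.15/2.4 = 0.881250
tan δ = Δθ·L/(v·dt) = -0.472614  →  δ = -0.4415

δ = -0.4415, a = 2.5720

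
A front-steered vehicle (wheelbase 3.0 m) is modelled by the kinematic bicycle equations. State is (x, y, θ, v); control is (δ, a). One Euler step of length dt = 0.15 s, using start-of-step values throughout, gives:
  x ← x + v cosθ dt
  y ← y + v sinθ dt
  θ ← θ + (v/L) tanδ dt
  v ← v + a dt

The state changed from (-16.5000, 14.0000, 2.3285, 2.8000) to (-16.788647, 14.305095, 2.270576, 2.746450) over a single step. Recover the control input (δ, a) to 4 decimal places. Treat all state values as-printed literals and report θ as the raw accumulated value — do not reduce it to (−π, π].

a = (v'−v)/dt = (-0.053550)/0.15 = -0.3570
Δθ = θ'−θ = -0.057924;  (v·dt/L) = 2.8000·0.15/3.0 = 0.140000
tan δ = Δθ·L/(v·dt) = -0.413743  →  δ = -0.3923

δ = -0.3923, a = -0.3570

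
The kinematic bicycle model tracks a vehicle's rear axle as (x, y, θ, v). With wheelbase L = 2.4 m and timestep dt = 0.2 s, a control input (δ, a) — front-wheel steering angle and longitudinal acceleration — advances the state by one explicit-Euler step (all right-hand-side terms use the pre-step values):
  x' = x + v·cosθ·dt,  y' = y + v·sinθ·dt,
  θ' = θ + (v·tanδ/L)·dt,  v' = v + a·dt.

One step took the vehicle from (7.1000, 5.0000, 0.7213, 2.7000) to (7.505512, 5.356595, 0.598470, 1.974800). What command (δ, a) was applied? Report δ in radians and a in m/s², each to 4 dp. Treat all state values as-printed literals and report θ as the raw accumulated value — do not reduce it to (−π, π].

a = (v'−v)/dt = (-0.725200)/0.2 = -3.6260
Δθ = θ'−θ = -0.122830;  (v·dt/L) = 2.7000·0.2/2.4 = 0.225000
tan δ = Δθ·L/(v·dt) = -0.545911  →  δ = -0.4997

δ = -0.4997, a = -3.6260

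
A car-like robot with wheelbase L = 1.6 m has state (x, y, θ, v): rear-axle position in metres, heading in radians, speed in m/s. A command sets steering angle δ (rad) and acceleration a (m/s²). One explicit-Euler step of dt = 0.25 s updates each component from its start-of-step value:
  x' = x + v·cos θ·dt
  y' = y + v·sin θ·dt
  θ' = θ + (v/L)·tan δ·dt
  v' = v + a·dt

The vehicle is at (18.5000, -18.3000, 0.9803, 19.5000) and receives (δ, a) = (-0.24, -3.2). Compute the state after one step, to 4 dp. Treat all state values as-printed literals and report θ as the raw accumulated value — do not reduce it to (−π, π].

x' = 18.5000 + 19.5000·cos(0.9803)·0.25 = 21.2143
y' = -18.3000 + 19.5000·sin(0.9803)·0.25 = -14.2505
θ' = 0.9803 + (19.5000/1.6)·tan(-0.24)·0.25 = 0.2347
v' = 19.5000 − 3.2000·0.25 = 18.7000

(21.2143, -14.2505, 0.2347, 18.7000)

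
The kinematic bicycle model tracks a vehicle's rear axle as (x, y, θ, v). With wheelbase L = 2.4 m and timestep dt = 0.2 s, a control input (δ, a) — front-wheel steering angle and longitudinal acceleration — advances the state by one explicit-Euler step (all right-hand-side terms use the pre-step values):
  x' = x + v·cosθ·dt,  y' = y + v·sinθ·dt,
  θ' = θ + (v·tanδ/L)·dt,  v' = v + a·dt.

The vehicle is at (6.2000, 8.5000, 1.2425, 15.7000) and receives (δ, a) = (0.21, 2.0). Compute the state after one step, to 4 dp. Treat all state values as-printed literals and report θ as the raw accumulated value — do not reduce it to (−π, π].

(7.2124, 11.4723, 1.5214, 16.1000)

x' = 6.2000 + 15.7000·cos(1.2425)·0.2 = 7.2124
y' = 8.5000 + 15.7000·sin(1.2425)·0.2 = 11.4723
θ' = 1.2425 + (15.7000/2.4)·tan(0.21)·0.2 = 1.5214
v' = 15.7000 + 2.0000·0.2 = 16.1000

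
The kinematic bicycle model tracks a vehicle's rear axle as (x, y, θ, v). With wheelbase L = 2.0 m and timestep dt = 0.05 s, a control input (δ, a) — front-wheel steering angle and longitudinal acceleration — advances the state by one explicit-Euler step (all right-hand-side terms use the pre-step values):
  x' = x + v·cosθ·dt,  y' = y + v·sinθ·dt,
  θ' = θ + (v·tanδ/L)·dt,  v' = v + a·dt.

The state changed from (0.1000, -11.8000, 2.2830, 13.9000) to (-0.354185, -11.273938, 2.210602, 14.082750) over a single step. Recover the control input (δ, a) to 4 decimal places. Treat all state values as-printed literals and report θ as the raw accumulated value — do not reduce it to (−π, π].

δ = -0.2054, a = 3.6550

a = (v'−v)/dt = (0.182750)/0.05 = 3.6550
Δθ = θ'−θ = -0.072398;  (v·dt/L) = 13.9000·0.05/2.0 = 0.347500
tan δ = Δθ·L/(v·dt) = -0.208340  →  δ = -0.2054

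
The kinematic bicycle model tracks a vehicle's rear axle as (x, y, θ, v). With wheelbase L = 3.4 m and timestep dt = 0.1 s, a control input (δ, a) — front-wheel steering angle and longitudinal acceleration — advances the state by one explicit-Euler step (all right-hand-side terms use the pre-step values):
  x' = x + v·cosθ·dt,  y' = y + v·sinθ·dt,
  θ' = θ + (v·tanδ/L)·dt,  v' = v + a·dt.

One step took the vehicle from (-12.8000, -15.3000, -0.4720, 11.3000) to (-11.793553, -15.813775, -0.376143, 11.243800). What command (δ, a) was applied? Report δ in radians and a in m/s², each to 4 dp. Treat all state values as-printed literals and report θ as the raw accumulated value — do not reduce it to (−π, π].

δ = 0.2808, a = -0.5620

a = (v'−v)/dt = (-0.056200)/0.1 = -0.5620
Δθ = θ'−θ = 0.095857;  (v·dt/L) = 11.3000·0.1/3.4 = 0.332353
tan δ = Δθ·L/(v·dt) = 0.288419  →  δ = 0.2808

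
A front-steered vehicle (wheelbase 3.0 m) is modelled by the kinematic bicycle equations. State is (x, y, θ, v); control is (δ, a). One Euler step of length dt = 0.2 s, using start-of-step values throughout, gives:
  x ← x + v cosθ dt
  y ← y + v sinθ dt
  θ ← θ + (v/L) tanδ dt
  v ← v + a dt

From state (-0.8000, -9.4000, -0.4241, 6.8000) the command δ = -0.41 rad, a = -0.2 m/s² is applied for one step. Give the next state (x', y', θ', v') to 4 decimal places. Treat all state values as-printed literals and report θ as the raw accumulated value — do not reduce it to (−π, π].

(0.4395, -9.9596, -0.6211, 6.7600)

x' = -0.8000 + 6.8000·cos(-0.4241)·0.2 = 0.4395
y' = -9.4000 + 6.8000·sin(-0.4241)·0.2 = -9.9596
θ' = -0.4241 + (6.8000/3.0)·tan(-0.41)·0.2 = -0.6211
v' = 6.8000 − 0.2000·0.2 = 6.7600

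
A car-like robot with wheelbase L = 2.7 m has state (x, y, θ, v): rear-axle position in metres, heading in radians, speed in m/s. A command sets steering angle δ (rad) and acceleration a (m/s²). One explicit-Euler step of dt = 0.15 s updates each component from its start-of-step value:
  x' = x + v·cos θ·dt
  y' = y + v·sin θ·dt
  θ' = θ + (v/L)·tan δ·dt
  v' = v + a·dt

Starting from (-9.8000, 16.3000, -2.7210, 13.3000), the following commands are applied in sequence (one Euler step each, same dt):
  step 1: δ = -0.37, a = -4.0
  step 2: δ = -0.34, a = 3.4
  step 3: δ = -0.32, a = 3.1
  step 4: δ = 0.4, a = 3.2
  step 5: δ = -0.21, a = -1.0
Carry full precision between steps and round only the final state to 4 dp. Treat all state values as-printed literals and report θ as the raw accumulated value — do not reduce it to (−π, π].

(-19.5197, 16.2594, -3.3468, 14.0050)

after step 1 (δ=-0.37, a=-4.0): (-11.621130, 15.485438, -3.007588, 12.700000)
after step 2 (δ=-0.34, a=3.4): (-13.509051, 15.230923, -3.257169, 13.210000)
after step 3 (δ=-0.32, a=3.1): (-15.477332, 15.459427, -3.500372, 13.675000)
after step 4 (δ=0.4, a=3.2): (-17.397971, 16.179685, -3.179166, 14.155000)
after step 5 (δ=-0.21, a=-1.0): (-19.519722, 16.259445, -3.346779, 14.005000)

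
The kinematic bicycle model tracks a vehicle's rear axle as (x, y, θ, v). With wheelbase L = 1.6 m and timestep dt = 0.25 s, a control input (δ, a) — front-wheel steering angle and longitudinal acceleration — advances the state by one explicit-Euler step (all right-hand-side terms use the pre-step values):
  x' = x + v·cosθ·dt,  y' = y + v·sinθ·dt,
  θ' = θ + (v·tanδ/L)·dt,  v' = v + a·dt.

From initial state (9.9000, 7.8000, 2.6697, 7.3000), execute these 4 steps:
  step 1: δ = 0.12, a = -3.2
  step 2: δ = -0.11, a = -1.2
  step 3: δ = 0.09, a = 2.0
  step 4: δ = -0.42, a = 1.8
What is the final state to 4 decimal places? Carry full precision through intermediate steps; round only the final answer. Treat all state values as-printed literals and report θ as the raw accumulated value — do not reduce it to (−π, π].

after step 1 (δ=0.12, a=-3.2): (8.274455, 8.629596, 2.807236, 6.500000)
after step 2 (δ=-0.11, a=-1.2): (6.739445, 9.162858, 2.695064, 6.200000)
after step 3 (δ=0.09, a=2.0): (5.341420, 9.832206, 2.782488, 6.700000)
after step 4 (δ=-0.42, a=1.8): (3.773265, 10.420861, 2.314982, 7.150000)

(3.7733, 10.4209, 2.3150, 7.1500)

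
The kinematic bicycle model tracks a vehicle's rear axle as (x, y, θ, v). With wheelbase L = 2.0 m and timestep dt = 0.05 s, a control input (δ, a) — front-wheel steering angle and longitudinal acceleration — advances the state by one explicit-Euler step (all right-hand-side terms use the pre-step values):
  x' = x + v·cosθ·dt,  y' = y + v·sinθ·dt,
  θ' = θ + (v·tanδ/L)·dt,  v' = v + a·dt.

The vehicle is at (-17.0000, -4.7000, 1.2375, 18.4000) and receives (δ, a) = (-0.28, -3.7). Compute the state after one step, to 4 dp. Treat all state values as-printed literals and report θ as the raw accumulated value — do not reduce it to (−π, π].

(-16.6990, -3.8306, 1.1052, 18.2150)

x' = -17.0000 + 18.4000·cos(1.2375)·0.05 = -16.6990
y' = -4.7000 + 18.4000·sin(1.2375)·0.05 = -3.8306
θ' = 1.2375 + (18.4000/2.0)·tan(-0.28)·0.05 = 1.1052
v' = 18.4000 − 3.7000·0.05 = 18.2150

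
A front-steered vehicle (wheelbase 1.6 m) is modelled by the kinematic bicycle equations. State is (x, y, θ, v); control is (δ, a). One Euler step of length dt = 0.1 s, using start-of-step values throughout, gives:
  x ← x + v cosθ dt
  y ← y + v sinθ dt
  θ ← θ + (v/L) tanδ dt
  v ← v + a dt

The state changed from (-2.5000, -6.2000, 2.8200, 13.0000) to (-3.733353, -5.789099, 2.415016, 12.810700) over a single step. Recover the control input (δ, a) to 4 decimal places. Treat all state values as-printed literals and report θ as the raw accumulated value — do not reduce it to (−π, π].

δ = -0.4624, a = -1.8930

a = (v'−v)/dt = (-0.189300)/0.1 = -1.8930
Δθ = θ'−θ = -0.404984;  (v·dt/L) = 13.0000·0.1/1.6 = 0.812500
tan δ = Δθ·L/(v·dt) = -0.498442  →  δ = -0.4624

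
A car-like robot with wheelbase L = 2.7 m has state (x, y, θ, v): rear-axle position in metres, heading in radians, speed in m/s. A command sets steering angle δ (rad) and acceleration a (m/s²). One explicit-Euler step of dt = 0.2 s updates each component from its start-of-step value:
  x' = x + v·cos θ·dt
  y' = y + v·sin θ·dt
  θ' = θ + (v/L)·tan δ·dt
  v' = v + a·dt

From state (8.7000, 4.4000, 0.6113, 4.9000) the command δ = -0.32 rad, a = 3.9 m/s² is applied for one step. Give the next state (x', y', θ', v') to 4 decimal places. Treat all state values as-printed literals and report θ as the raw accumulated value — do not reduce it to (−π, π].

x' = 8.7000 + 4.9000·cos(0.6113)·0.2 = 9.5025
y' = 4.4000 + 4.9000·sin(0.6113)·0.2 = 4.9625
θ' = 0.6113 + (4.9000/2.7)·tan(-0.32)·0.2 = 0.4910
v' = 4.9000 + 3.9000·0.2 = 5.6800

(9.5025, 4.9625, 0.4910, 5.6800)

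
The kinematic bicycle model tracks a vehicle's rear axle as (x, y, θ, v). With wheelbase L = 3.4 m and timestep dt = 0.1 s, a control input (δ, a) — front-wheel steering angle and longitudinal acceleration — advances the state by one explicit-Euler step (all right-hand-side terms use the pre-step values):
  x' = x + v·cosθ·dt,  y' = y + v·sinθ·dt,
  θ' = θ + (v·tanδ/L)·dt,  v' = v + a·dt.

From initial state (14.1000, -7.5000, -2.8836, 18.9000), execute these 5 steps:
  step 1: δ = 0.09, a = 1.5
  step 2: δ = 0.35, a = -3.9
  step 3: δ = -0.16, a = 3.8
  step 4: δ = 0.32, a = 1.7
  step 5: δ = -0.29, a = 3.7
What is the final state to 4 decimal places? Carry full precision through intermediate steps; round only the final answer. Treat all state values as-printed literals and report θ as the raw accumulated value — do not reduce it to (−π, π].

after step 1 (δ=0.09, a=1.5): (12.272551, -7.982215, -2.833435, 19.050000)
after step 2 (δ=0.35, a=-3.9): (10.457288, -8.560008, -2.628912, 18.660000)
after step 3 (δ=-0.16, a=3.8): (8.831195, -9.475310, -2.717481, 19.040000)
after step 4 (δ=0.32, a=1.7): (7.095881, -10.258828, -2.531903, 19.210000)
after step 5 (δ=-0.29, a=3.7): (5.520996, -11.358818, -2.700506, 19.580000)

(5.5210, -11.3588, -2.7005, 19.5800)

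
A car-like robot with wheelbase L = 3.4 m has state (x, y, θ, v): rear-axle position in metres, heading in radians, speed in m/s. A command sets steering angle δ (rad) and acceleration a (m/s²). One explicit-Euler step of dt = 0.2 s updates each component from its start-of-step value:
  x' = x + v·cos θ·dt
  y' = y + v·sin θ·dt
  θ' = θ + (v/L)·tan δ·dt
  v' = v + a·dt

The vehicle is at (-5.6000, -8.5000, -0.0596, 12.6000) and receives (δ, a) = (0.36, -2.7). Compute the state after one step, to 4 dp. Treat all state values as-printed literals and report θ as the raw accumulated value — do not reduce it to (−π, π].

(-3.0845, -8.6501, 0.2194, 12.0600)

x' = -5.6000 + 12.6000·cos(-0.0596)·0.2 = -3.0845
y' = -8.5000 + 12.6000·sin(-0.0596)·0.2 = -8.6501
θ' = -0.0596 + (12.6000/3.4)·tan(0.36)·0.2 = 0.2194
v' = 12.6000 − 2.7000·0.2 = 12.0600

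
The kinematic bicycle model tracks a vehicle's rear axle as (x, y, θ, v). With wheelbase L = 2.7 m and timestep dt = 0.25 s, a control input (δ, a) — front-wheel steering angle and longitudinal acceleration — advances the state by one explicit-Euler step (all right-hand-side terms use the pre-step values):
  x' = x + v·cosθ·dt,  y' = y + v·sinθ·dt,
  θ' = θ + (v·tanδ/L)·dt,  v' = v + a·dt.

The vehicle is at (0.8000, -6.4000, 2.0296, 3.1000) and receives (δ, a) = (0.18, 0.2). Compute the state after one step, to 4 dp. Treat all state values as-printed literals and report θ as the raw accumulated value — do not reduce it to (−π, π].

x' = 0.8000 + 3.1000·cos(2.0296)·0.25 = 0.4568
y' = -6.4000 + 3.1000·sin(2.0296)·0.25 = -5.7051
θ' = 2.0296 + (3.1000/2.7)·tan(0.18)·0.25 = 2.0818
v' = 3.1000 + 0.2000·0.25 = 3.1500

(0.4568, -5.7051, 2.0818, 3.1500)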